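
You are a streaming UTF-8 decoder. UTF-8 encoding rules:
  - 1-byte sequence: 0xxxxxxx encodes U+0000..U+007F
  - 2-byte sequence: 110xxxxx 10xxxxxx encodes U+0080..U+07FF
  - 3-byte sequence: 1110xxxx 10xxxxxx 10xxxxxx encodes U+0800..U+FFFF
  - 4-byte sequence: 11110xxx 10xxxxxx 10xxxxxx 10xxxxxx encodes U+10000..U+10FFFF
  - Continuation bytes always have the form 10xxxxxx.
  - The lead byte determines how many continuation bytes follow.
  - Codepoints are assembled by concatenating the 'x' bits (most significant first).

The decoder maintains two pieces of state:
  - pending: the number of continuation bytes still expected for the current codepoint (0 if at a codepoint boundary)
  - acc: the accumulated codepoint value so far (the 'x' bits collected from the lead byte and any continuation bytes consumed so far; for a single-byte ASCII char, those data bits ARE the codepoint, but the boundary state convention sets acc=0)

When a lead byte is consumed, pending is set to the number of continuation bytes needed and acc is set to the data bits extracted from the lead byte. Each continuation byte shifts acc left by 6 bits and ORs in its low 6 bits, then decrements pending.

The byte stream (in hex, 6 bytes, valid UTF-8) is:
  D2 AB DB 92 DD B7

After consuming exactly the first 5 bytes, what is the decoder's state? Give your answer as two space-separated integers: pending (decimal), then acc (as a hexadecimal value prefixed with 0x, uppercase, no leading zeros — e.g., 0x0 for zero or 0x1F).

Answer: 1 0x1D

Derivation:
Byte[0]=D2: 2-byte lead. pending=1, acc=0x12
Byte[1]=AB: continuation. acc=(acc<<6)|0x2B=0x4AB, pending=0
Byte[2]=DB: 2-byte lead. pending=1, acc=0x1B
Byte[3]=92: continuation. acc=(acc<<6)|0x12=0x6D2, pending=0
Byte[4]=DD: 2-byte lead. pending=1, acc=0x1D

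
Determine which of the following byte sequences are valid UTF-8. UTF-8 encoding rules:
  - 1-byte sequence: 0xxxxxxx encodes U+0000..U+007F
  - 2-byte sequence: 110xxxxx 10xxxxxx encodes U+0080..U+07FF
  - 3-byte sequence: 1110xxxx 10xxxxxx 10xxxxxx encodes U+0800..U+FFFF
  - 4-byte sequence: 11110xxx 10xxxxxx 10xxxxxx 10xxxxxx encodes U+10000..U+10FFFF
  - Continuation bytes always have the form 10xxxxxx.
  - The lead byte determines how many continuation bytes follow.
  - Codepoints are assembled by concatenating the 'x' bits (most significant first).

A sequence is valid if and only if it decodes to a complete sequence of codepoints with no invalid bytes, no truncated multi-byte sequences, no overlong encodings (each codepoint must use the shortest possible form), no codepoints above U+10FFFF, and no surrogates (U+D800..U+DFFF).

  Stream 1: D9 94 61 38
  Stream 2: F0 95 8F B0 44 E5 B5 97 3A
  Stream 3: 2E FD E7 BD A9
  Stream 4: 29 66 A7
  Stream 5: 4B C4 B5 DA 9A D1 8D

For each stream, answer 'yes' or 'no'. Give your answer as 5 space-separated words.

Stream 1: decodes cleanly. VALID
Stream 2: decodes cleanly. VALID
Stream 3: error at byte offset 1. INVALID
Stream 4: error at byte offset 2. INVALID
Stream 5: decodes cleanly. VALID

Answer: yes yes no no yes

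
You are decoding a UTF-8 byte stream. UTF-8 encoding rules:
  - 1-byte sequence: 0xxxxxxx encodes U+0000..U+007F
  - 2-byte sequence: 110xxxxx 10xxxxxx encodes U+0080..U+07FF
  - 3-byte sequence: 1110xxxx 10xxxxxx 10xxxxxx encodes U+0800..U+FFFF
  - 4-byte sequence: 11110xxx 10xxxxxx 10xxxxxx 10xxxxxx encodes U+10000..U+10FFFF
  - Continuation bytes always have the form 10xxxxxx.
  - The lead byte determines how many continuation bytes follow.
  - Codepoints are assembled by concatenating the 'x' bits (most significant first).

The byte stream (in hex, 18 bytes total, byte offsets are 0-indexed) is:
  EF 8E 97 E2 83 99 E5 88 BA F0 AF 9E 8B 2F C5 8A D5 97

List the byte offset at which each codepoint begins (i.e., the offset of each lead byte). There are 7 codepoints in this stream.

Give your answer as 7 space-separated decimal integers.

Byte[0]=EF: 3-byte lead, need 2 cont bytes. acc=0xF
Byte[1]=8E: continuation. acc=(acc<<6)|0x0E=0x3CE
Byte[2]=97: continuation. acc=(acc<<6)|0x17=0xF397
Completed: cp=U+F397 (starts at byte 0)
Byte[3]=E2: 3-byte lead, need 2 cont bytes. acc=0x2
Byte[4]=83: continuation. acc=(acc<<6)|0x03=0x83
Byte[5]=99: continuation. acc=(acc<<6)|0x19=0x20D9
Completed: cp=U+20D9 (starts at byte 3)
Byte[6]=E5: 3-byte lead, need 2 cont bytes. acc=0x5
Byte[7]=88: continuation. acc=(acc<<6)|0x08=0x148
Byte[8]=BA: continuation. acc=(acc<<6)|0x3A=0x523A
Completed: cp=U+523A (starts at byte 6)
Byte[9]=F0: 4-byte lead, need 3 cont bytes. acc=0x0
Byte[10]=AF: continuation. acc=(acc<<6)|0x2F=0x2F
Byte[11]=9E: continuation. acc=(acc<<6)|0x1E=0xBDE
Byte[12]=8B: continuation. acc=(acc<<6)|0x0B=0x2F78B
Completed: cp=U+2F78B (starts at byte 9)
Byte[13]=2F: 1-byte ASCII. cp=U+002F
Byte[14]=C5: 2-byte lead, need 1 cont bytes. acc=0x5
Byte[15]=8A: continuation. acc=(acc<<6)|0x0A=0x14A
Completed: cp=U+014A (starts at byte 14)
Byte[16]=D5: 2-byte lead, need 1 cont bytes. acc=0x15
Byte[17]=97: continuation. acc=(acc<<6)|0x17=0x557
Completed: cp=U+0557 (starts at byte 16)

Answer: 0 3 6 9 13 14 16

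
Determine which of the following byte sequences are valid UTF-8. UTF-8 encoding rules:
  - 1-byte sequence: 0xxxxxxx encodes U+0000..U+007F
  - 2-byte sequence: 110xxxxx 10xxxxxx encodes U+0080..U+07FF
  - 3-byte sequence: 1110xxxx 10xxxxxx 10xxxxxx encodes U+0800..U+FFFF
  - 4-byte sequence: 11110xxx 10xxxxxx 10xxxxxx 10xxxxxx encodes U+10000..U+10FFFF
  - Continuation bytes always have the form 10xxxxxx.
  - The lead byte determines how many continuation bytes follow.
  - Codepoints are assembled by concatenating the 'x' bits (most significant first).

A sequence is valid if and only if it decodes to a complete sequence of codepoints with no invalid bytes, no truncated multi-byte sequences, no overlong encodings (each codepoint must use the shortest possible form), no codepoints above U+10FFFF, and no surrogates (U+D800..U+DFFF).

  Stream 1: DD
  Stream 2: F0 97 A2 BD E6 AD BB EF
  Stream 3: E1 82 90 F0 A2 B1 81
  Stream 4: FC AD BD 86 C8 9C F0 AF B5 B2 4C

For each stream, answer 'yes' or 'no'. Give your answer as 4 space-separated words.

Answer: no no yes no

Derivation:
Stream 1: error at byte offset 1. INVALID
Stream 2: error at byte offset 8. INVALID
Stream 3: decodes cleanly. VALID
Stream 4: error at byte offset 0. INVALID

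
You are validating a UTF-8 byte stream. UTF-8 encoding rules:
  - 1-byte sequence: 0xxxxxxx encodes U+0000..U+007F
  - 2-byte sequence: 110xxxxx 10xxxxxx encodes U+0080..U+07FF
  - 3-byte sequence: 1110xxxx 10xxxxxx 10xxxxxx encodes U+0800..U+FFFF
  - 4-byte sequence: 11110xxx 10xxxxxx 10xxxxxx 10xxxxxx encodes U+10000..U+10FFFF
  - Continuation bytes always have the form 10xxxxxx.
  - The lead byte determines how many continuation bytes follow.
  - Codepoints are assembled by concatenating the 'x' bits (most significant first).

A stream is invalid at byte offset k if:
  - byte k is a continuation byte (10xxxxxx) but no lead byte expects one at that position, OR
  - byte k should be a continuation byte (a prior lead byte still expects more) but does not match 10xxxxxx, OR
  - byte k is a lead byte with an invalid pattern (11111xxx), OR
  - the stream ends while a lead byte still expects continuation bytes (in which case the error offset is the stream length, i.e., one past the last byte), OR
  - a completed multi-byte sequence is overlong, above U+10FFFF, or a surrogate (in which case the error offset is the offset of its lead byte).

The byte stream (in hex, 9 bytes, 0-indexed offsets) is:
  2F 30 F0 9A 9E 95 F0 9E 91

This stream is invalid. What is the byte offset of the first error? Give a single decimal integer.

Answer: 9

Derivation:
Byte[0]=2F: 1-byte ASCII. cp=U+002F
Byte[1]=30: 1-byte ASCII. cp=U+0030
Byte[2]=F0: 4-byte lead, need 3 cont bytes. acc=0x0
Byte[3]=9A: continuation. acc=(acc<<6)|0x1A=0x1A
Byte[4]=9E: continuation. acc=(acc<<6)|0x1E=0x69E
Byte[5]=95: continuation. acc=(acc<<6)|0x15=0x1A795
Completed: cp=U+1A795 (starts at byte 2)
Byte[6]=F0: 4-byte lead, need 3 cont bytes. acc=0x0
Byte[7]=9E: continuation. acc=(acc<<6)|0x1E=0x1E
Byte[8]=91: continuation. acc=(acc<<6)|0x11=0x791
Byte[9]: stream ended, expected continuation. INVALID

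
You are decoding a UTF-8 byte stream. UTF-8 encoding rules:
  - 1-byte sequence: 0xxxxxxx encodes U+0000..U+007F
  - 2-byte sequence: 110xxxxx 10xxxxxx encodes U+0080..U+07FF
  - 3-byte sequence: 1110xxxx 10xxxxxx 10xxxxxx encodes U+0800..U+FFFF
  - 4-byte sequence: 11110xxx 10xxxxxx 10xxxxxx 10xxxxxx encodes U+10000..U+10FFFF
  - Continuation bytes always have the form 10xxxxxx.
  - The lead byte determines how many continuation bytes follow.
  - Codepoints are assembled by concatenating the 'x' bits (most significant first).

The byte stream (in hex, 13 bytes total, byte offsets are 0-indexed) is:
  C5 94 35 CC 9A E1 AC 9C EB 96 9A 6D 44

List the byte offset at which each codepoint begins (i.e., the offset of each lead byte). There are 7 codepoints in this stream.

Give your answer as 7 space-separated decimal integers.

Answer: 0 2 3 5 8 11 12

Derivation:
Byte[0]=C5: 2-byte lead, need 1 cont bytes. acc=0x5
Byte[1]=94: continuation. acc=(acc<<6)|0x14=0x154
Completed: cp=U+0154 (starts at byte 0)
Byte[2]=35: 1-byte ASCII. cp=U+0035
Byte[3]=CC: 2-byte lead, need 1 cont bytes. acc=0xC
Byte[4]=9A: continuation. acc=(acc<<6)|0x1A=0x31A
Completed: cp=U+031A (starts at byte 3)
Byte[5]=E1: 3-byte lead, need 2 cont bytes. acc=0x1
Byte[6]=AC: continuation. acc=(acc<<6)|0x2C=0x6C
Byte[7]=9C: continuation. acc=(acc<<6)|0x1C=0x1B1C
Completed: cp=U+1B1C (starts at byte 5)
Byte[8]=EB: 3-byte lead, need 2 cont bytes. acc=0xB
Byte[9]=96: continuation. acc=(acc<<6)|0x16=0x2D6
Byte[10]=9A: continuation. acc=(acc<<6)|0x1A=0xB59A
Completed: cp=U+B59A (starts at byte 8)
Byte[11]=6D: 1-byte ASCII. cp=U+006D
Byte[12]=44: 1-byte ASCII. cp=U+0044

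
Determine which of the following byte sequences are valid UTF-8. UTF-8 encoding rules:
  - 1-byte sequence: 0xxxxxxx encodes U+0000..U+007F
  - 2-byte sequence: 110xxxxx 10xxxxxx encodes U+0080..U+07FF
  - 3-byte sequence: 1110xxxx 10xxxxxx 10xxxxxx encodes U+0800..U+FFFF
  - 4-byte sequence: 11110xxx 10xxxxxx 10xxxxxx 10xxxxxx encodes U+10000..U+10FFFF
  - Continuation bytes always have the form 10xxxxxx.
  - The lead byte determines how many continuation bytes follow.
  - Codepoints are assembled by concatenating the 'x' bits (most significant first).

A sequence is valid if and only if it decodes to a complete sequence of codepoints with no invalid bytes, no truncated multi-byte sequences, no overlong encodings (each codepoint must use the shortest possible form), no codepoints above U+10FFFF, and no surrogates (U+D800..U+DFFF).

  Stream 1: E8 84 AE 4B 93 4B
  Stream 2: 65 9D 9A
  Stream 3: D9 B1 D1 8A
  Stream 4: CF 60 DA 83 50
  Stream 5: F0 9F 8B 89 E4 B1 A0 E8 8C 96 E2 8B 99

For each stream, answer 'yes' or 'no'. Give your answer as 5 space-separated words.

Stream 1: error at byte offset 4. INVALID
Stream 2: error at byte offset 1. INVALID
Stream 3: decodes cleanly. VALID
Stream 4: error at byte offset 1. INVALID
Stream 5: decodes cleanly. VALID

Answer: no no yes no yes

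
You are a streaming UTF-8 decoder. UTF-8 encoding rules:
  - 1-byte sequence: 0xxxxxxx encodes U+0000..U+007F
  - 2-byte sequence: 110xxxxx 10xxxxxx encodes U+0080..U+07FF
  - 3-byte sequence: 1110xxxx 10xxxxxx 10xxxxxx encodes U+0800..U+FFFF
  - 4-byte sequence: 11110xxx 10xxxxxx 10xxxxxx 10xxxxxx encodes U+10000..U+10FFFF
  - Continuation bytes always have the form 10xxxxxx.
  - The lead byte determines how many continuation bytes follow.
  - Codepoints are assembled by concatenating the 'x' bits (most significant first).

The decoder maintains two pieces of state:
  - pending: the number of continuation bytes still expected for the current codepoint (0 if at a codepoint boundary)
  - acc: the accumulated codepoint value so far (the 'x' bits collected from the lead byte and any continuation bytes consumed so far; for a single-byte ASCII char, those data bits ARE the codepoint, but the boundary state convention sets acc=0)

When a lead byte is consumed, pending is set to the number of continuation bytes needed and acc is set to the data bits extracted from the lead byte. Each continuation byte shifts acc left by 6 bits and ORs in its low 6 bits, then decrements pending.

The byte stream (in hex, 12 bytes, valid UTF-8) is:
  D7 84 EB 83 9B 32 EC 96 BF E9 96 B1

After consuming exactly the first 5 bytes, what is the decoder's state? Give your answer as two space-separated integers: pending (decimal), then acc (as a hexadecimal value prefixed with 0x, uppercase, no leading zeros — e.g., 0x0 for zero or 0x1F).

Answer: 0 0xB0DB

Derivation:
Byte[0]=D7: 2-byte lead. pending=1, acc=0x17
Byte[1]=84: continuation. acc=(acc<<6)|0x04=0x5C4, pending=0
Byte[2]=EB: 3-byte lead. pending=2, acc=0xB
Byte[3]=83: continuation. acc=(acc<<6)|0x03=0x2C3, pending=1
Byte[4]=9B: continuation. acc=(acc<<6)|0x1B=0xB0DB, pending=0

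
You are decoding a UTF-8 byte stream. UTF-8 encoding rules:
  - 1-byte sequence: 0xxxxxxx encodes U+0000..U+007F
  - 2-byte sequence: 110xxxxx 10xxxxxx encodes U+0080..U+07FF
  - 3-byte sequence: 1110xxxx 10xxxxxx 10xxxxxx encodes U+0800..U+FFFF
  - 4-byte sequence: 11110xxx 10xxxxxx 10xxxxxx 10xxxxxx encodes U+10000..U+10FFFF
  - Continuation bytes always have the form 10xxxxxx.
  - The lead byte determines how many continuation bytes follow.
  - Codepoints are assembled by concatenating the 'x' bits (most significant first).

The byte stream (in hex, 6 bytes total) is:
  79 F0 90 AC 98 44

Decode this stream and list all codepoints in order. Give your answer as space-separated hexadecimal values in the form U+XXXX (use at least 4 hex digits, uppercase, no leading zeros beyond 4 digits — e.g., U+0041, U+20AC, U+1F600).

Answer: U+0079 U+10B18 U+0044

Derivation:
Byte[0]=79: 1-byte ASCII. cp=U+0079
Byte[1]=F0: 4-byte lead, need 3 cont bytes. acc=0x0
Byte[2]=90: continuation. acc=(acc<<6)|0x10=0x10
Byte[3]=AC: continuation. acc=(acc<<6)|0x2C=0x42C
Byte[4]=98: continuation. acc=(acc<<6)|0x18=0x10B18
Completed: cp=U+10B18 (starts at byte 1)
Byte[5]=44: 1-byte ASCII. cp=U+0044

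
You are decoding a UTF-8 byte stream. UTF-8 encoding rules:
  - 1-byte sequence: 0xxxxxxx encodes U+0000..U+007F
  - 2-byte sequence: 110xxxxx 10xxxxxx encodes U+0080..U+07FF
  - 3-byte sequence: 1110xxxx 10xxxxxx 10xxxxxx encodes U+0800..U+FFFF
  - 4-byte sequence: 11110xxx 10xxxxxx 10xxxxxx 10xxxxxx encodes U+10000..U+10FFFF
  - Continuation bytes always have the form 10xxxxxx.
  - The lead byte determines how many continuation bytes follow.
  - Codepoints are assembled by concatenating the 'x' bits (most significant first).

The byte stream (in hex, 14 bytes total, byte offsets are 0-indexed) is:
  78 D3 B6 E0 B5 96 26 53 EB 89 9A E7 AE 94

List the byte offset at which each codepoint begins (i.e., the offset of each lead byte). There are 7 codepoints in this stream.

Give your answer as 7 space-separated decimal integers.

Byte[0]=78: 1-byte ASCII. cp=U+0078
Byte[1]=D3: 2-byte lead, need 1 cont bytes. acc=0x13
Byte[2]=B6: continuation. acc=(acc<<6)|0x36=0x4F6
Completed: cp=U+04F6 (starts at byte 1)
Byte[3]=E0: 3-byte lead, need 2 cont bytes. acc=0x0
Byte[4]=B5: continuation. acc=(acc<<6)|0x35=0x35
Byte[5]=96: continuation. acc=(acc<<6)|0x16=0xD56
Completed: cp=U+0D56 (starts at byte 3)
Byte[6]=26: 1-byte ASCII. cp=U+0026
Byte[7]=53: 1-byte ASCII. cp=U+0053
Byte[8]=EB: 3-byte lead, need 2 cont bytes. acc=0xB
Byte[9]=89: continuation. acc=(acc<<6)|0x09=0x2C9
Byte[10]=9A: continuation. acc=(acc<<6)|0x1A=0xB25A
Completed: cp=U+B25A (starts at byte 8)
Byte[11]=E7: 3-byte lead, need 2 cont bytes. acc=0x7
Byte[12]=AE: continuation. acc=(acc<<6)|0x2E=0x1EE
Byte[13]=94: continuation. acc=(acc<<6)|0x14=0x7B94
Completed: cp=U+7B94 (starts at byte 11)

Answer: 0 1 3 6 7 8 11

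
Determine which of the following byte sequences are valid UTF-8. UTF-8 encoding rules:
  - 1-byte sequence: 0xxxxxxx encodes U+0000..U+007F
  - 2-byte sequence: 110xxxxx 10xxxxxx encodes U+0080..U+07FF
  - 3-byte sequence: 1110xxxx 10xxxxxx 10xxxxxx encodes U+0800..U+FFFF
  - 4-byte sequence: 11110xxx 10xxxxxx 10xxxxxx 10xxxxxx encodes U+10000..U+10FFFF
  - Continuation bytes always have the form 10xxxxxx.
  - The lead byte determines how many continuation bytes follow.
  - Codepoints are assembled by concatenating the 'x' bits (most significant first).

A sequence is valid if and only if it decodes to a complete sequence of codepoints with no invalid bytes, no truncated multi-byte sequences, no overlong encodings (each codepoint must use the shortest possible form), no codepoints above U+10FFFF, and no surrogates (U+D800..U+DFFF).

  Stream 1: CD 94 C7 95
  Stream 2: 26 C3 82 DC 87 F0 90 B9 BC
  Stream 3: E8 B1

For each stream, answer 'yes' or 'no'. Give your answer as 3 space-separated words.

Answer: yes yes no

Derivation:
Stream 1: decodes cleanly. VALID
Stream 2: decodes cleanly. VALID
Stream 3: error at byte offset 2. INVALID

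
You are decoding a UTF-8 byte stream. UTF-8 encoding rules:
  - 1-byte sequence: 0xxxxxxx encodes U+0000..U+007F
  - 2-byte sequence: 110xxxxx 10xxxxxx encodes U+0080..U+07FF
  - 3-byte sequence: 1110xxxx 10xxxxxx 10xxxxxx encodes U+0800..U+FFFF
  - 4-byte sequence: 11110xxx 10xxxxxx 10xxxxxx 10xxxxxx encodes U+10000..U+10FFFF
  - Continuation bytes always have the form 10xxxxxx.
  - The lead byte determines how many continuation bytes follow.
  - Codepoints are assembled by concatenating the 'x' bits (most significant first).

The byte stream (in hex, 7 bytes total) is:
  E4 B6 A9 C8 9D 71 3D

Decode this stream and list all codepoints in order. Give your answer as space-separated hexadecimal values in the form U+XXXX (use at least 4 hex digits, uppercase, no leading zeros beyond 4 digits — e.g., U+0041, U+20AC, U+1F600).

Byte[0]=E4: 3-byte lead, need 2 cont bytes. acc=0x4
Byte[1]=B6: continuation. acc=(acc<<6)|0x36=0x136
Byte[2]=A9: continuation. acc=(acc<<6)|0x29=0x4DA9
Completed: cp=U+4DA9 (starts at byte 0)
Byte[3]=C8: 2-byte lead, need 1 cont bytes. acc=0x8
Byte[4]=9D: continuation. acc=(acc<<6)|0x1D=0x21D
Completed: cp=U+021D (starts at byte 3)
Byte[5]=71: 1-byte ASCII. cp=U+0071
Byte[6]=3D: 1-byte ASCII. cp=U+003D

Answer: U+4DA9 U+021D U+0071 U+003D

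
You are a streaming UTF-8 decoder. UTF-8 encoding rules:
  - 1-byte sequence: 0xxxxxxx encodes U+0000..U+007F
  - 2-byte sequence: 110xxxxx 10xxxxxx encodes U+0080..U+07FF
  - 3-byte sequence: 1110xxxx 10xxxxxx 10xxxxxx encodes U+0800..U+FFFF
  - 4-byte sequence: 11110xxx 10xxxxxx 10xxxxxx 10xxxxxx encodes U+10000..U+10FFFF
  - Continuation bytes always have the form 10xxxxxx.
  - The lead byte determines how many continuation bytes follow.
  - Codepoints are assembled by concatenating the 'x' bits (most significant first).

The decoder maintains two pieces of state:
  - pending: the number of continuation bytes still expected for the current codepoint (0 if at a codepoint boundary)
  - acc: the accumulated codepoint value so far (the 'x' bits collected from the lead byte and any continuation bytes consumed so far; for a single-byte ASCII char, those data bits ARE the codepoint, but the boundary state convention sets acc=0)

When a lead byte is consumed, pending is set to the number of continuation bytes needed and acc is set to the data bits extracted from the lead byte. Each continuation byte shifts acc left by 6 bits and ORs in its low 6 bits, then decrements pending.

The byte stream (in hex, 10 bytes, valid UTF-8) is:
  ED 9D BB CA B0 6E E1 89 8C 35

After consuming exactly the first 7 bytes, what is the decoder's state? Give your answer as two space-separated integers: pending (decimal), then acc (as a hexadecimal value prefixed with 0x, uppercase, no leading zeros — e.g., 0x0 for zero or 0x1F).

Byte[0]=ED: 3-byte lead. pending=2, acc=0xD
Byte[1]=9D: continuation. acc=(acc<<6)|0x1D=0x35D, pending=1
Byte[2]=BB: continuation. acc=(acc<<6)|0x3B=0xD77B, pending=0
Byte[3]=CA: 2-byte lead. pending=1, acc=0xA
Byte[4]=B0: continuation. acc=(acc<<6)|0x30=0x2B0, pending=0
Byte[5]=6E: 1-byte. pending=0, acc=0x0
Byte[6]=E1: 3-byte lead. pending=2, acc=0x1

Answer: 2 0x1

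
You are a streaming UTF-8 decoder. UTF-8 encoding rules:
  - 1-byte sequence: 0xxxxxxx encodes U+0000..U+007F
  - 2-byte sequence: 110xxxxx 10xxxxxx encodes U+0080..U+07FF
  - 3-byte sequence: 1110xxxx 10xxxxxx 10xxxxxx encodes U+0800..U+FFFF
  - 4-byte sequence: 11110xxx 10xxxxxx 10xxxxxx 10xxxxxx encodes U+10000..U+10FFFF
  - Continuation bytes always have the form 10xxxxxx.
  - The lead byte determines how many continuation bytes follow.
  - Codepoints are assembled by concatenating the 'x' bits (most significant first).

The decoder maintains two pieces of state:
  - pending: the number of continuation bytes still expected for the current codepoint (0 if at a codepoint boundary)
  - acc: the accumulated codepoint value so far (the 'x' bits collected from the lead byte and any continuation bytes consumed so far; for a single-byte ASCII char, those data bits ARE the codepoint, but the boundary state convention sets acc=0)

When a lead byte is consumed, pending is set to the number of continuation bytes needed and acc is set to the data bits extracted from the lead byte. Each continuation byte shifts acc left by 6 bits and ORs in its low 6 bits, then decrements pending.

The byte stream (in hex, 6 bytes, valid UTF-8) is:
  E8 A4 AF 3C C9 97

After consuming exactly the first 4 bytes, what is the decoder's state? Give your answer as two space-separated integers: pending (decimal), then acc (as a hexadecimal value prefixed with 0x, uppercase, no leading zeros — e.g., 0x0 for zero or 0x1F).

Answer: 0 0x0

Derivation:
Byte[0]=E8: 3-byte lead. pending=2, acc=0x8
Byte[1]=A4: continuation. acc=(acc<<6)|0x24=0x224, pending=1
Byte[2]=AF: continuation. acc=(acc<<6)|0x2F=0x892F, pending=0
Byte[3]=3C: 1-byte. pending=0, acc=0x0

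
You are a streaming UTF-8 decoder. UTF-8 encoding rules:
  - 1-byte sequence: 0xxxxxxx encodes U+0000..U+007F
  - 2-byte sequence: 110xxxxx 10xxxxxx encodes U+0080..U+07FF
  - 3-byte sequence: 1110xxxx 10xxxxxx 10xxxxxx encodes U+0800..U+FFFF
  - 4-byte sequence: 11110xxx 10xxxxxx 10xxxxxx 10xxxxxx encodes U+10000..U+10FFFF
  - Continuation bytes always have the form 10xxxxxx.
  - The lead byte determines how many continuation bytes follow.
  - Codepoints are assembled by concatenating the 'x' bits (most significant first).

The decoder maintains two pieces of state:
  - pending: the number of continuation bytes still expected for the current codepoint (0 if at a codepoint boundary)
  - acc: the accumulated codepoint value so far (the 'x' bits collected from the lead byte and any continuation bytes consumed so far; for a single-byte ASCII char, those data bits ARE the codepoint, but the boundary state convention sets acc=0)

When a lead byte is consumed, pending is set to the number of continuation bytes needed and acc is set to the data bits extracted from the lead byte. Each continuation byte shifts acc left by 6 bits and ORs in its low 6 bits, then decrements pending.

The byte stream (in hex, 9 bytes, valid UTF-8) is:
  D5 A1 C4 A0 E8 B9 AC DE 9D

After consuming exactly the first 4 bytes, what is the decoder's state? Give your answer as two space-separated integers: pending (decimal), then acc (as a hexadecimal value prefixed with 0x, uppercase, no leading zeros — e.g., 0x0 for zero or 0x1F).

Answer: 0 0x120

Derivation:
Byte[0]=D5: 2-byte lead. pending=1, acc=0x15
Byte[1]=A1: continuation. acc=(acc<<6)|0x21=0x561, pending=0
Byte[2]=C4: 2-byte lead. pending=1, acc=0x4
Byte[3]=A0: continuation. acc=(acc<<6)|0x20=0x120, pending=0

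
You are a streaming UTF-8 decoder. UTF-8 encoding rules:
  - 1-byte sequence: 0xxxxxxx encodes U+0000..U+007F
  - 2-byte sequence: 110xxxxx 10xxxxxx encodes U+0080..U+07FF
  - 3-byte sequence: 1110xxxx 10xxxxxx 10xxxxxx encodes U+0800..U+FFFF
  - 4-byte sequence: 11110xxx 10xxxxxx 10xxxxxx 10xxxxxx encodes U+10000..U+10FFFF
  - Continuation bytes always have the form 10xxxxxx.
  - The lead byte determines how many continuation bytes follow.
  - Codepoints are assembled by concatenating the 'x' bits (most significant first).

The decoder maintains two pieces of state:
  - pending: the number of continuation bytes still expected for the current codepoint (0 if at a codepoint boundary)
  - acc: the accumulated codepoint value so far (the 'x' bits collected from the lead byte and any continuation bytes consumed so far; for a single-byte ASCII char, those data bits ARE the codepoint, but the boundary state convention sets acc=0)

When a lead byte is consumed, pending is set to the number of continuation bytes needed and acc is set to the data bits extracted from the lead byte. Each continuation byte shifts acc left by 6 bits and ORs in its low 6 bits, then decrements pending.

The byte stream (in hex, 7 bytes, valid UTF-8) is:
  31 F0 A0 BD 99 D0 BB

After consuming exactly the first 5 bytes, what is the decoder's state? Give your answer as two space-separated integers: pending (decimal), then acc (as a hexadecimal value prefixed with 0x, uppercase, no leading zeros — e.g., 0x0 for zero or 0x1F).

Byte[0]=31: 1-byte. pending=0, acc=0x0
Byte[1]=F0: 4-byte lead. pending=3, acc=0x0
Byte[2]=A0: continuation. acc=(acc<<6)|0x20=0x20, pending=2
Byte[3]=BD: continuation. acc=(acc<<6)|0x3D=0x83D, pending=1
Byte[4]=99: continuation. acc=(acc<<6)|0x19=0x20F59, pending=0

Answer: 0 0x20F59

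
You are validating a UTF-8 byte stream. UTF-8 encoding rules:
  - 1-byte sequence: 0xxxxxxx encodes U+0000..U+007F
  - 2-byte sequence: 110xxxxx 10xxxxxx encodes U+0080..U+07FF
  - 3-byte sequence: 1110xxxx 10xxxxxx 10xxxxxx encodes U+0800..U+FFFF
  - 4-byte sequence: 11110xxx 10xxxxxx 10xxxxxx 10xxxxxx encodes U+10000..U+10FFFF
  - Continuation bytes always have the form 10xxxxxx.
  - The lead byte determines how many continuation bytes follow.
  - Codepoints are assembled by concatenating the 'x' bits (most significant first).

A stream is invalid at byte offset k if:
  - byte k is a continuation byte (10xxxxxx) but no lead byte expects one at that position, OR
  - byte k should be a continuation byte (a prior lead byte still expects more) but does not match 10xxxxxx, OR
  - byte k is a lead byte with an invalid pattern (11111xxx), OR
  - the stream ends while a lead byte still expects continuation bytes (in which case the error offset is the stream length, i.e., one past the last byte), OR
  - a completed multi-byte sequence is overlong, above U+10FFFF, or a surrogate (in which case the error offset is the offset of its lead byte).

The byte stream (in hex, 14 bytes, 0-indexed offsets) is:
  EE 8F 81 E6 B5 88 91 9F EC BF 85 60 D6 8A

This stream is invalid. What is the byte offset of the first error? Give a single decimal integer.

Byte[0]=EE: 3-byte lead, need 2 cont bytes. acc=0xE
Byte[1]=8F: continuation. acc=(acc<<6)|0x0F=0x38F
Byte[2]=81: continuation. acc=(acc<<6)|0x01=0xE3C1
Completed: cp=U+E3C1 (starts at byte 0)
Byte[3]=E6: 3-byte lead, need 2 cont bytes. acc=0x6
Byte[4]=B5: continuation. acc=(acc<<6)|0x35=0x1B5
Byte[5]=88: continuation. acc=(acc<<6)|0x08=0x6D48
Completed: cp=U+6D48 (starts at byte 3)
Byte[6]=91: INVALID lead byte (not 0xxx/110x/1110/11110)

Answer: 6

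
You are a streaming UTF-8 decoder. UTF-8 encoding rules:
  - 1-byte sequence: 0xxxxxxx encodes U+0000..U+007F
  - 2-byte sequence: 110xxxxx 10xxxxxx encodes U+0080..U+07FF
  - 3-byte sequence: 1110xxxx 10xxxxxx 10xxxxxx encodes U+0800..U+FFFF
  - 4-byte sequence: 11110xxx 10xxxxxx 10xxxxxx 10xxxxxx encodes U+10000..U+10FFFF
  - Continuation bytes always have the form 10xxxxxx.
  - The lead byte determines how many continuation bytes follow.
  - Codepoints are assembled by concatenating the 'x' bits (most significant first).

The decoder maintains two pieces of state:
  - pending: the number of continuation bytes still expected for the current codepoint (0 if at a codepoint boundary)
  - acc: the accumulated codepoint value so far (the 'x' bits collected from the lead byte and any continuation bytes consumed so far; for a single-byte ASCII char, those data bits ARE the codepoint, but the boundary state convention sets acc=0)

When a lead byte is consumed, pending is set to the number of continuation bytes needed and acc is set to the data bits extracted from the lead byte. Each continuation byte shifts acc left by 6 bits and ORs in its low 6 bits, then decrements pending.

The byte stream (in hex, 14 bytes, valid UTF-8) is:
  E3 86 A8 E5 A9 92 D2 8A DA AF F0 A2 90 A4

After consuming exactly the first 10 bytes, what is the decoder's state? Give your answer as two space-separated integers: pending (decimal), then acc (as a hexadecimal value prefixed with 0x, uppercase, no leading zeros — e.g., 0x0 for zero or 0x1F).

Byte[0]=E3: 3-byte lead. pending=2, acc=0x3
Byte[1]=86: continuation. acc=(acc<<6)|0x06=0xC6, pending=1
Byte[2]=A8: continuation. acc=(acc<<6)|0x28=0x31A8, pending=0
Byte[3]=E5: 3-byte lead. pending=2, acc=0x5
Byte[4]=A9: continuation. acc=(acc<<6)|0x29=0x169, pending=1
Byte[5]=92: continuation. acc=(acc<<6)|0x12=0x5A52, pending=0
Byte[6]=D2: 2-byte lead. pending=1, acc=0x12
Byte[7]=8A: continuation. acc=(acc<<6)|0x0A=0x48A, pending=0
Byte[8]=DA: 2-byte lead. pending=1, acc=0x1A
Byte[9]=AF: continuation. acc=(acc<<6)|0x2F=0x6AF, pending=0

Answer: 0 0x6AF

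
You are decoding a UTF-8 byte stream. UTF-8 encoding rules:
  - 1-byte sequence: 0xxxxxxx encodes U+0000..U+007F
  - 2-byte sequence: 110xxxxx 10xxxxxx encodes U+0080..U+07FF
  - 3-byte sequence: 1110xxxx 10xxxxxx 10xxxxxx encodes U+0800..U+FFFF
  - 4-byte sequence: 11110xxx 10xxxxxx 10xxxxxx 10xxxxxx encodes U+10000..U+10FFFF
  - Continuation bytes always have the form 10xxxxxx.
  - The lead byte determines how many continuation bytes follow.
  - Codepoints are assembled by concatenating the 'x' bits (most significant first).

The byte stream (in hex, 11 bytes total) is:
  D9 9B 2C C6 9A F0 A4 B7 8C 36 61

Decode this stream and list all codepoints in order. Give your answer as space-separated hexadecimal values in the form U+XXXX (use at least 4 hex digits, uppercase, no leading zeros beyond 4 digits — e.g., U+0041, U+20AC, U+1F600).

Byte[0]=D9: 2-byte lead, need 1 cont bytes. acc=0x19
Byte[1]=9B: continuation. acc=(acc<<6)|0x1B=0x65B
Completed: cp=U+065B (starts at byte 0)
Byte[2]=2C: 1-byte ASCII. cp=U+002C
Byte[3]=C6: 2-byte lead, need 1 cont bytes. acc=0x6
Byte[4]=9A: continuation. acc=(acc<<6)|0x1A=0x19A
Completed: cp=U+019A (starts at byte 3)
Byte[5]=F0: 4-byte lead, need 3 cont bytes. acc=0x0
Byte[6]=A4: continuation. acc=(acc<<6)|0x24=0x24
Byte[7]=B7: continuation. acc=(acc<<6)|0x37=0x937
Byte[8]=8C: continuation. acc=(acc<<6)|0x0C=0x24DCC
Completed: cp=U+24DCC (starts at byte 5)
Byte[9]=36: 1-byte ASCII. cp=U+0036
Byte[10]=61: 1-byte ASCII. cp=U+0061

Answer: U+065B U+002C U+019A U+24DCC U+0036 U+0061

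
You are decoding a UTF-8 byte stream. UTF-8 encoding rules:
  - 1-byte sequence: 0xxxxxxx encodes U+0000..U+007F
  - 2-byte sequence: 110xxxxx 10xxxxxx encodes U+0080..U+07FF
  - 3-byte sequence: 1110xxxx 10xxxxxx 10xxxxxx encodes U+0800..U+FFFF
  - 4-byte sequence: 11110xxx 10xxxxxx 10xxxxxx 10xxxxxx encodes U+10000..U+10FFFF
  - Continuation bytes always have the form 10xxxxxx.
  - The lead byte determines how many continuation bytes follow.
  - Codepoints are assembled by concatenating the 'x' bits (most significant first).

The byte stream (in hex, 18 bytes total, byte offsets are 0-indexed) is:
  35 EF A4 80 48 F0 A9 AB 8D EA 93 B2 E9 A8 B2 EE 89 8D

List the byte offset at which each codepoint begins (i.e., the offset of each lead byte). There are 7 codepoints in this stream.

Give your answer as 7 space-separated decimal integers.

Byte[0]=35: 1-byte ASCII. cp=U+0035
Byte[1]=EF: 3-byte lead, need 2 cont bytes. acc=0xF
Byte[2]=A4: continuation. acc=(acc<<6)|0x24=0x3E4
Byte[3]=80: continuation. acc=(acc<<6)|0x00=0xF900
Completed: cp=U+F900 (starts at byte 1)
Byte[4]=48: 1-byte ASCII. cp=U+0048
Byte[5]=F0: 4-byte lead, need 3 cont bytes. acc=0x0
Byte[6]=A9: continuation. acc=(acc<<6)|0x29=0x29
Byte[7]=AB: continuation. acc=(acc<<6)|0x2B=0xA6B
Byte[8]=8D: continuation. acc=(acc<<6)|0x0D=0x29ACD
Completed: cp=U+29ACD (starts at byte 5)
Byte[9]=EA: 3-byte lead, need 2 cont bytes. acc=0xA
Byte[10]=93: continuation. acc=(acc<<6)|0x13=0x293
Byte[11]=B2: continuation. acc=(acc<<6)|0x32=0xA4F2
Completed: cp=U+A4F2 (starts at byte 9)
Byte[12]=E9: 3-byte lead, need 2 cont bytes. acc=0x9
Byte[13]=A8: continuation. acc=(acc<<6)|0x28=0x268
Byte[14]=B2: continuation. acc=(acc<<6)|0x32=0x9A32
Completed: cp=U+9A32 (starts at byte 12)
Byte[15]=EE: 3-byte lead, need 2 cont bytes. acc=0xE
Byte[16]=89: continuation. acc=(acc<<6)|0x09=0x389
Byte[17]=8D: continuation. acc=(acc<<6)|0x0D=0xE24D
Completed: cp=U+E24D (starts at byte 15)

Answer: 0 1 4 5 9 12 15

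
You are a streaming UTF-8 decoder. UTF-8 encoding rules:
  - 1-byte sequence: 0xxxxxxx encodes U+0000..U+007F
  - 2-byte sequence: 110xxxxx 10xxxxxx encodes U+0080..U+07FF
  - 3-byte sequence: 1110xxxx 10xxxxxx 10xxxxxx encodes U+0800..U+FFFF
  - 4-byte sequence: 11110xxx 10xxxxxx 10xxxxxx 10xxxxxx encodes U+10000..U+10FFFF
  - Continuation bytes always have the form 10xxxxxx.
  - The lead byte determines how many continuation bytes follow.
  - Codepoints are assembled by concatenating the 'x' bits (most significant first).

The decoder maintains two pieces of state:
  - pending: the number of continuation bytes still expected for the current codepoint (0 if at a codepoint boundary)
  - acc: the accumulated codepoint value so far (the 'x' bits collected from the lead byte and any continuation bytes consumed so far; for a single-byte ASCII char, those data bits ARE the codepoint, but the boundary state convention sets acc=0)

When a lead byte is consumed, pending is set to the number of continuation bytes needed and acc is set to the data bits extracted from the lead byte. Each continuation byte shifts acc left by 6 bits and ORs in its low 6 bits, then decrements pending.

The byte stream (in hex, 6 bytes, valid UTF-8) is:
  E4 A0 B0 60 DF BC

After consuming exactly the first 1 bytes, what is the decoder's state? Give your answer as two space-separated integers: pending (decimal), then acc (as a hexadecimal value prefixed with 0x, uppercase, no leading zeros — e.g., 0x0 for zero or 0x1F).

Byte[0]=E4: 3-byte lead. pending=2, acc=0x4

Answer: 2 0x4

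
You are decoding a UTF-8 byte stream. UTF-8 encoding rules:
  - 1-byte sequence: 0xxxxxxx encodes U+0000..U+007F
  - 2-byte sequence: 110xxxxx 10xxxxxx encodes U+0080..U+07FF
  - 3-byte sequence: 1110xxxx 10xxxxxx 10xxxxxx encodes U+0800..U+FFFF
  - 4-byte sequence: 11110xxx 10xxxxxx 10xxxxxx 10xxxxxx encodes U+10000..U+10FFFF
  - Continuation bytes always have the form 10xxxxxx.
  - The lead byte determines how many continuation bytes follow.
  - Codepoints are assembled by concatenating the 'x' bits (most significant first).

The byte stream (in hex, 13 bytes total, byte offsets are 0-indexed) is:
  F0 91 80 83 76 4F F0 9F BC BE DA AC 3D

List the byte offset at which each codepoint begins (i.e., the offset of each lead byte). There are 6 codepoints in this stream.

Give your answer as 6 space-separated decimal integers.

Byte[0]=F0: 4-byte lead, need 3 cont bytes. acc=0x0
Byte[1]=91: continuation. acc=(acc<<6)|0x11=0x11
Byte[2]=80: continuation. acc=(acc<<6)|0x00=0x440
Byte[3]=83: continuation. acc=(acc<<6)|0x03=0x11003
Completed: cp=U+11003 (starts at byte 0)
Byte[4]=76: 1-byte ASCII. cp=U+0076
Byte[5]=4F: 1-byte ASCII. cp=U+004F
Byte[6]=F0: 4-byte lead, need 3 cont bytes. acc=0x0
Byte[7]=9F: continuation. acc=(acc<<6)|0x1F=0x1F
Byte[8]=BC: continuation. acc=(acc<<6)|0x3C=0x7FC
Byte[9]=BE: continuation. acc=(acc<<6)|0x3E=0x1FF3E
Completed: cp=U+1FF3E (starts at byte 6)
Byte[10]=DA: 2-byte lead, need 1 cont bytes. acc=0x1A
Byte[11]=AC: continuation. acc=(acc<<6)|0x2C=0x6AC
Completed: cp=U+06AC (starts at byte 10)
Byte[12]=3D: 1-byte ASCII. cp=U+003D

Answer: 0 4 5 6 10 12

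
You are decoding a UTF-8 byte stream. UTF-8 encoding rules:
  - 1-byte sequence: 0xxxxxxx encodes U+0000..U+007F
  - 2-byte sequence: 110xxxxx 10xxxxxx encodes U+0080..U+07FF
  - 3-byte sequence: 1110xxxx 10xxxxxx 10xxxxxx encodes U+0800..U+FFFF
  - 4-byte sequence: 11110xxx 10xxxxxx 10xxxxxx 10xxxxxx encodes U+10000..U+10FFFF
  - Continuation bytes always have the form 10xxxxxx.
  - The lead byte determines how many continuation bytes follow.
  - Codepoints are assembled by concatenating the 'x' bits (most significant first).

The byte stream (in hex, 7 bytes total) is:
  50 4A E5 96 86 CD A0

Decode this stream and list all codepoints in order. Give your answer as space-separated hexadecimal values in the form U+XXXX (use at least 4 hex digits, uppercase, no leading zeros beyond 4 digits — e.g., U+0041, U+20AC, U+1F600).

Answer: U+0050 U+004A U+5586 U+0360

Derivation:
Byte[0]=50: 1-byte ASCII. cp=U+0050
Byte[1]=4A: 1-byte ASCII. cp=U+004A
Byte[2]=E5: 3-byte lead, need 2 cont bytes. acc=0x5
Byte[3]=96: continuation. acc=(acc<<6)|0x16=0x156
Byte[4]=86: continuation. acc=(acc<<6)|0x06=0x5586
Completed: cp=U+5586 (starts at byte 2)
Byte[5]=CD: 2-byte lead, need 1 cont bytes. acc=0xD
Byte[6]=A0: continuation. acc=(acc<<6)|0x20=0x360
Completed: cp=U+0360 (starts at byte 5)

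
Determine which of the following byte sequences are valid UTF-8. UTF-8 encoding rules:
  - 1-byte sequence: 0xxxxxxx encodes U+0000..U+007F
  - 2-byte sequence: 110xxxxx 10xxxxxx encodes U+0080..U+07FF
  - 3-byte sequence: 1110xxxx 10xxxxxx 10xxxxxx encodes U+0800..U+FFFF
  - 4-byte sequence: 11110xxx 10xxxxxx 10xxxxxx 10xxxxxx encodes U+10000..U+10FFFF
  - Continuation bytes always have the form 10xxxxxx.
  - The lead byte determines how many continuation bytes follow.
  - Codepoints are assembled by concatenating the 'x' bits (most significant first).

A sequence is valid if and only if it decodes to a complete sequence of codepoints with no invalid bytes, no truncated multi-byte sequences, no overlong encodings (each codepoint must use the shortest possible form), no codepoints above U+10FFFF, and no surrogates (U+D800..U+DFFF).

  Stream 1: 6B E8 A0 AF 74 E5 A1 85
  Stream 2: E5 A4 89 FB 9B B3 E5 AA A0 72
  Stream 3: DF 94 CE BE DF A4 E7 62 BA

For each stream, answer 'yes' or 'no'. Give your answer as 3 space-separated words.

Answer: yes no no

Derivation:
Stream 1: decodes cleanly. VALID
Stream 2: error at byte offset 3. INVALID
Stream 3: error at byte offset 7. INVALID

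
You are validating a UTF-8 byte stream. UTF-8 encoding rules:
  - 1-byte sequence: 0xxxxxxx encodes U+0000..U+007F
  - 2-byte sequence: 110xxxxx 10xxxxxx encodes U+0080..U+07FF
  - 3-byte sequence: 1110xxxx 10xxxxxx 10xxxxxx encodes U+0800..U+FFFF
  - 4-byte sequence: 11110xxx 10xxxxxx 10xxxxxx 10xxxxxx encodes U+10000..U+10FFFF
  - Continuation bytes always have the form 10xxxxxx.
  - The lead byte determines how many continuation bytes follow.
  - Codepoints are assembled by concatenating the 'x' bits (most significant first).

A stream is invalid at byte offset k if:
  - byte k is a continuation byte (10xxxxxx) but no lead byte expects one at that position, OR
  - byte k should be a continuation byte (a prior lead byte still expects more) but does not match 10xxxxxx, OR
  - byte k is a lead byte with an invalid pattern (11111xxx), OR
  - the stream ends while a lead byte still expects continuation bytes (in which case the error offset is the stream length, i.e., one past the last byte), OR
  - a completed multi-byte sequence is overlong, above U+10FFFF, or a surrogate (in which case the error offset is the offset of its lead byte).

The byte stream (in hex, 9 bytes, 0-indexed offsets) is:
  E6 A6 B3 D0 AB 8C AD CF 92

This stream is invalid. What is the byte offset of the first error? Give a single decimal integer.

Byte[0]=E6: 3-byte lead, need 2 cont bytes. acc=0x6
Byte[1]=A6: continuation. acc=(acc<<6)|0x26=0x1A6
Byte[2]=B3: continuation. acc=(acc<<6)|0x33=0x69B3
Completed: cp=U+69B3 (starts at byte 0)
Byte[3]=D0: 2-byte lead, need 1 cont bytes. acc=0x10
Byte[4]=AB: continuation. acc=(acc<<6)|0x2B=0x42B
Completed: cp=U+042B (starts at byte 3)
Byte[5]=8C: INVALID lead byte (not 0xxx/110x/1110/11110)

Answer: 5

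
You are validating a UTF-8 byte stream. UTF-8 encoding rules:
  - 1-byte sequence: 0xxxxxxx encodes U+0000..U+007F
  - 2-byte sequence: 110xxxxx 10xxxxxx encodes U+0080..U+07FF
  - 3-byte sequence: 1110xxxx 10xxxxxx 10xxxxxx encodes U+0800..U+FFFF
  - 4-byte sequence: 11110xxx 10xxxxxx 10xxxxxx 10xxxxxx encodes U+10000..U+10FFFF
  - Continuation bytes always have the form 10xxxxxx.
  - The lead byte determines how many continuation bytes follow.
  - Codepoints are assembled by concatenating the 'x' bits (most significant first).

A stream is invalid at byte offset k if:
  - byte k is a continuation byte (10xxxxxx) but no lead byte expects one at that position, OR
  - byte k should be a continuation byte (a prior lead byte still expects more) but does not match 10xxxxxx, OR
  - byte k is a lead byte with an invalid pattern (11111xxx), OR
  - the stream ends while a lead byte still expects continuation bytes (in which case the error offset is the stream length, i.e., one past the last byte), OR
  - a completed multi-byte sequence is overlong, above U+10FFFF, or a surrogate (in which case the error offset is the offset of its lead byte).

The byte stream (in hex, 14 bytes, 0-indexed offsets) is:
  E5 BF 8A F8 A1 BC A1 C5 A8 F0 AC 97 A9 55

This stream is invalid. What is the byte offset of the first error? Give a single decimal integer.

Answer: 3

Derivation:
Byte[0]=E5: 3-byte lead, need 2 cont bytes. acc=0x5
Byte[1]=BF: continuation. acc=(acc<<6)|0x3F=0x17F
Byte[2]=8A: continuation. acc=(acc<<6)|0x0A=0x5FCA
Completed: cp=U+5FCA (starts at byte 0)
Byte[3]=F8: INVALID lead byte (not 0xxx/110x/1110/11110)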